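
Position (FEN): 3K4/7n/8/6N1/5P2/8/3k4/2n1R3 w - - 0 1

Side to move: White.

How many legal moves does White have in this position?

24

White to move; king on d8.
In check: no.
Legal moves: Ke8, Kc8, Ke7, Kd7, Kc7, Nxh7, Nf7, Ne6, Ne4+, Nh3, Nf3+, Re8, Re7, Re6, Re5, Re4, Re3, Re2+, Rh1, Rg1, Rf1, Rd1+, Rxc1, f5.
Count: 24.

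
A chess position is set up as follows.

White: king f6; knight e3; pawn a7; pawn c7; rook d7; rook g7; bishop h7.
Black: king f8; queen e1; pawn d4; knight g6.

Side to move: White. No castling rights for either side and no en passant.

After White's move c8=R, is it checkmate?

yes

After c8=R: black king on f8; in check: yes, from the white rook on c8.
King squares — e7: attacked by Kf6; f7: attacked by Kf6; g7: attacked by Kf6; e8: attacked by Rc8; g8: attacked by Rg7.
Black has no legal moves → checkmate.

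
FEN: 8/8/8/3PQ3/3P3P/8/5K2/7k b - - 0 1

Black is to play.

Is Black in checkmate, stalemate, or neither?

Black to move; black king on h1.
In check: no.
King squares — g1: attacked by Kf2; g2: attacked by Kf2; h2: attacked by Qe5.
Legal moves for Black: none.
Not in check and no legal moves → stalemate.

stalemate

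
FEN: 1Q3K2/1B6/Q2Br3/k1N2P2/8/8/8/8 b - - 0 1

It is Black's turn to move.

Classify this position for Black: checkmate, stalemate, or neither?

neither

Black to move; black king on a5.
In check: yes, from the white queen on a6.
Legal moves for Black: Kb4.
Black is in check but has 1 legal move → neither.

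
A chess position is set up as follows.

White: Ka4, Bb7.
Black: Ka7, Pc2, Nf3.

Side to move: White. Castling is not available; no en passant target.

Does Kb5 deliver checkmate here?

no

After Kb5: black king on a7; in check: no.
Black is not in check, so this cannot be checkmate.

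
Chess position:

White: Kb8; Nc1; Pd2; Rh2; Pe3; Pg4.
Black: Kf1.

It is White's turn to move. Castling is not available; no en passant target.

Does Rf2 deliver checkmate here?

After Rf2: black king on f1; in check: yes, from the white rook on f2.
Black has 3 legal replies: Kxf2, Kg1, Ke1.
In check but a legal move exists → not checkmate.

no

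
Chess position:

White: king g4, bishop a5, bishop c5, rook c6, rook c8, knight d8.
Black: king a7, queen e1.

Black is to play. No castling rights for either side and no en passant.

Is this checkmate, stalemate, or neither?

checkmate

Black to move; black king on a7.
In check: yes, from the white bishop on c5.
King squares — a6: attacked by Rc6; b6: attacked by Ba5; b7: attacked by Nd8; a8: attacked by Rc8; b8: attacked by Rc8.
Legal moves for Black: none.
In check with no legal moves → checkmate.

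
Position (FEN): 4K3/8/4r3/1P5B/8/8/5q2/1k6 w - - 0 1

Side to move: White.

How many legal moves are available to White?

White to move; king on e8.
In check: yes, from the black rook on e6.
Legal moves: Kd8, Kd7.
Count: 2.

2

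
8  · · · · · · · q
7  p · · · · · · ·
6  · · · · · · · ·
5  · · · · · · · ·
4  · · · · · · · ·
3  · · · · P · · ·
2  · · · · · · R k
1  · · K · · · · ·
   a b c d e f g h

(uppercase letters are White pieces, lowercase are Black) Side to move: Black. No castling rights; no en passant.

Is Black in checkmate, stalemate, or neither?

neither

Black to move; black king on h2.
In check: yes, from the white rook on g2.
King squares — g1: attacked by Rg2; h1: available; g2: available; g3: attacked by Rg2; h3: available.
Legal moves for Black: Kh3, Kxg2, Kh1.
Black is in check but has 3 legal moves → neither.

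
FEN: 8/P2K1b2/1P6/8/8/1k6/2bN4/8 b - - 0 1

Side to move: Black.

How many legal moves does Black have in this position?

6

Black to move; king on b3.
In check: yes, from the white knight on d2.
Legal moves: Kb4, Ka4, Kc3, Ka3, Kb2, Ka2.
Count: 6.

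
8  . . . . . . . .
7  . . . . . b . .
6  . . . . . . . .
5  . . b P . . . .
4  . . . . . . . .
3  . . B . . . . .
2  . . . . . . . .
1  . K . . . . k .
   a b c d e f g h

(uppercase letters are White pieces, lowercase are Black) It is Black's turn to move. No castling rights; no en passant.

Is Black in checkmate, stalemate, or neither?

Black to move; black king on g1.
In check: no.
Legal moves for Black include: Bg8, Be8, Bg6+, Be6, Bh5, Bxd5, Bf8, Be7, Ba7, Bd6, Bb6, Bd4, Bb4, Be3, Ba3, Bf2, Kh2, Kg2, ... (list truncated; more exist).
Black has legal moves and is not in check → neither.

neither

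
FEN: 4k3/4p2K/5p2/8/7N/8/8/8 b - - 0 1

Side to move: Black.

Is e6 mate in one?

After e6: white king on h7; in check: no.
White is not in check, so this cannot be checkmate.

no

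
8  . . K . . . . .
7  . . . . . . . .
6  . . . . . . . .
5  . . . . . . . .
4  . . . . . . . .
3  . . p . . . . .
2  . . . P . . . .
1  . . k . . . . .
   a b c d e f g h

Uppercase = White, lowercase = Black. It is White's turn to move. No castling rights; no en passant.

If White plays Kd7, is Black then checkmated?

After Kd7: black king on c1; in check: no.
Black is not in check, so this cannot be checkmate.

no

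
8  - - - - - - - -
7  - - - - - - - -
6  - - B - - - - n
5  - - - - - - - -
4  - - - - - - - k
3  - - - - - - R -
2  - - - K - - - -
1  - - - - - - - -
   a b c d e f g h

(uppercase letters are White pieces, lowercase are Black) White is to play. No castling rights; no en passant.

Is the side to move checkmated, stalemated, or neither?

neither

White to move; white king on d2.
In check: no.
Legal moves for White include: Be8, Ba8, Bd7, Bb7, Bd5, Bb5, Be4, Ba4, Bf3, Bg2, Bh1, Rg8, Rg7, Rg6, Rg5, Rg4+, Rh3+, Rf3, ... (list truncated; more exist).
White has legal moves and is not in check → neither.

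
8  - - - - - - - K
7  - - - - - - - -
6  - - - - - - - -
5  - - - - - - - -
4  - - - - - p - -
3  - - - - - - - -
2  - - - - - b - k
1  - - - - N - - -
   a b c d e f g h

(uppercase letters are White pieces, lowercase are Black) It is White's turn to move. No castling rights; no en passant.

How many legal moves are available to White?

7

White to move; king on h8.
In check: no.
Legal moves: Kg8, Kh7, Kg7, Nf3+, Nd3, Ng2, Nc2.
Count: 7.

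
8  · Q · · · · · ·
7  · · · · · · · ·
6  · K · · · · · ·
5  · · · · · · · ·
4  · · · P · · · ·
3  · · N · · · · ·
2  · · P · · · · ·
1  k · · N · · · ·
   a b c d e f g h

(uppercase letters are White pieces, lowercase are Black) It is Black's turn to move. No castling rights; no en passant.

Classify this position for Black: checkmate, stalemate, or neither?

Black to move; black king on a1.
In check: no.
King squares — b1: attacked by Nc3; a2: attacked by Nc3; b2: attacked by Nd1.
Legal moves for Black: none.
Not in check and no legal moves → stalemate.

stalemate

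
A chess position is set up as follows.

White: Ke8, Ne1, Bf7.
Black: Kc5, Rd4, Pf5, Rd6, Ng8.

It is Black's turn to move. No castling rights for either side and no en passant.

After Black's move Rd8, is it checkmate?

After Rd8: white king on e8; in check: yes, from the black rook on d8.
King squares — d7: attacked by Rd4; e7: attacked by Ng8; f7: own bishop; d8: attacked by Rd4; f8: attacked by Rd8.
White has no legal moves → checkmate.

yes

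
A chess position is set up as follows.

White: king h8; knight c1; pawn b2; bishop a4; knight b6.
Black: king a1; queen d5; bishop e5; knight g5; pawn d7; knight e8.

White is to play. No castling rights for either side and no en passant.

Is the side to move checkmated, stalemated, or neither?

White to move; white king on h8.
In check: yes, from the black bishop on e5.
King squares — g7: attacked by Be5; h7: attacked by Ng5; g8: attacked by Qd5.
Legal moves for White: none.
In check with no legal moves → checkmate.

checkmate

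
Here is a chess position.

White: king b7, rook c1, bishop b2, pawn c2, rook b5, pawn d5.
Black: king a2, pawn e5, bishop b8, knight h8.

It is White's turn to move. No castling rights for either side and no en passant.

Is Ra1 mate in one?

yes

After Ra1: black king on a2; in check: yes, from the white rook on a1.
King squares — a1: attacked by Bb2; b1: attacked by Ra1; b2: attacked by Rb5; a3: attacked by Ra1; b3: attacked by Pc2.
Black has no legal moves → checkmate.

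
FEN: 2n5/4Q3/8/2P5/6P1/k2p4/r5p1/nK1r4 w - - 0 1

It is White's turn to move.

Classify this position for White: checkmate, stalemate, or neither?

checkmate

White to move; white king on b1.
In check: yes, from the black rook on d1.
King squares — a1: attacked by Rd1; c1: attacked by Rd1; a2: attacked by Ka3; b2: attacked by Ra2; c2: attacked by Na1.
Legal moves for White: none.
In check with no legal moves → checkmate.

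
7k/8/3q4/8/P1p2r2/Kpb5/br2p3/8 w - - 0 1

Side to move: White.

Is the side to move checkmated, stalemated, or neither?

White to move; white king on a3.
In check: yes, from the black queen on d6.
King squares — a2: attacked by Rb2; b2: attacked by Bc3; b3: attacked by Ba2; a4: own pawn; b4: attacked by Bc3.
Legal moves for White: none.
In check with no legal moves → checkmate.

checkmate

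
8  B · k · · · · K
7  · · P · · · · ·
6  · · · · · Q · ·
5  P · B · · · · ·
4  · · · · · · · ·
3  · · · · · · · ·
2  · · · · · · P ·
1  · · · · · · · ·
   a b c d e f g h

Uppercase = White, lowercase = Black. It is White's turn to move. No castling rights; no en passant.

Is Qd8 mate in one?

After Qd8: black king on c8; in check: yes, from the white queen on d8.
King squares — b7: attacked by Ba8; c7: attacked by Qd8; d7: attacked by Qd8; b8: attacked by Pc7; d8: attacked by Pc7.
Black has no legal moves → checkmate.

yes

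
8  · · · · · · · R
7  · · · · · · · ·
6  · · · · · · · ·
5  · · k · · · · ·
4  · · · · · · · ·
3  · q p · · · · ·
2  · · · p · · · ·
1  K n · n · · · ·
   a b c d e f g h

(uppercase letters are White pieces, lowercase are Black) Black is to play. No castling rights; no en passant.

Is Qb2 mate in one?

yes

After Qb2: white king on a1; in check: yes, from the black queen on b2.
King squares — b1: attacked by Qb2; a2: attacked by Qb2; b2: attacked by Nd1.
White has no legal moves → checkmate.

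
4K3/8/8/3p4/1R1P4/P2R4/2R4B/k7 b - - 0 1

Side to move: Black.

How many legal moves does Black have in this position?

Black to move; king on a1.
In check: no.
Legal moves: none.
Count: 0.

0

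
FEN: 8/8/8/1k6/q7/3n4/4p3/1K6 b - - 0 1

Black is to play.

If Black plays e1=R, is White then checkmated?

After e1=R: white king on b1; in check: yes, from the black rook on e1.
King squares — a1: attacked by Re1; c1: attacked by Re1; a2: attacked by Qa4; b2: attacked by Nd3; c2: attacked by Qa4.
White has no legal moves → checkmate.

yes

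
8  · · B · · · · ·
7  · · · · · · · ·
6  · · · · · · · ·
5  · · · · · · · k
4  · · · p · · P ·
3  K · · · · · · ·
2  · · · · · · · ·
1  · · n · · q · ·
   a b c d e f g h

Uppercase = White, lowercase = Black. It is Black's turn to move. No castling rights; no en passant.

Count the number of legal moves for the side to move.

Black to move; king on h5.
In check: yes, from the white pawn on g4.
Legal moves: Kh6, Kg6, Kg5, Kh4.
Count: 4.

4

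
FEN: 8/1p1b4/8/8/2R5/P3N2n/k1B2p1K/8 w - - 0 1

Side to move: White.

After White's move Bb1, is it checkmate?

no

After Bb1: black king on a2; in check: yes, from the white bishop on b1.
Black has 5 legal replies: Kb3, Kxa3, Kb2, Kxb1, Ka1.
In check but a legal move exists → not checkmate.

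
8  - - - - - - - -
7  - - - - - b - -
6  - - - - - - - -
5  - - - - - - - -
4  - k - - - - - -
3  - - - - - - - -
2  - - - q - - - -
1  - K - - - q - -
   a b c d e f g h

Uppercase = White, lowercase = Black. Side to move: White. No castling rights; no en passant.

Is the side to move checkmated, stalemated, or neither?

White to move; white king on b1.
In check: yes, from the black queen on f1.
King squares — a1: attacked by Qf1; c1: attacked by Qf1; a2: attacked by Qd2; b2: attacked by Qd2; c2: attacked by Qd2.
Legal moves for White: none.
In check with no legal moves → checkmate.

checkmate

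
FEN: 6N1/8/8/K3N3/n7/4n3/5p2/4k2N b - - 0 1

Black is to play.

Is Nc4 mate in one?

no

After Nc4: white king on a5; in check: yes, from the black knight on c4.
White has 5 legal replies: Ka6, Kb5, Kb4, Kxa4, Nxc4.
In check but a legal move exists → not checkmate.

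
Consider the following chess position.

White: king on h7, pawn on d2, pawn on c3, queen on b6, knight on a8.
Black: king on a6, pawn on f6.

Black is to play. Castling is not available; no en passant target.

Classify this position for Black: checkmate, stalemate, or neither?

Black to move; black king on a6.
In check: yes, from the white queen on b6.
King squares — a5: attacked by Qb6; b5: attacked by Qb6; b6: attacked by Na8; a7: attacked by Qb6; b7: attacked by Qb6.
Legal moves for Black: none.
In check with no legal moves → checkmate.

checkmate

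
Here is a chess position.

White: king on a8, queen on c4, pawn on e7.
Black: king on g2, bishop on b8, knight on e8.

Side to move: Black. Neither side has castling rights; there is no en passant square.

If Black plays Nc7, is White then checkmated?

no

After Nc7: white king on a8; in check: yes, from the black knight on c7.
White has 3 legal replies: Kxb8, Kb7, Qxc7.
In check but a legal move exists → not checkmate.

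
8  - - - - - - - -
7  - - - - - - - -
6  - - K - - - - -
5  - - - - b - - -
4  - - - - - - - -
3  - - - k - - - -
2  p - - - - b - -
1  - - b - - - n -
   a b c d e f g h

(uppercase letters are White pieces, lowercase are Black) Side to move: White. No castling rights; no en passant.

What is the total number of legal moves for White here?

White to move; king on c6.
In check: no.
Legal moves: Kd7, Kb7, Kd5, Kb5.
Count: 4.

4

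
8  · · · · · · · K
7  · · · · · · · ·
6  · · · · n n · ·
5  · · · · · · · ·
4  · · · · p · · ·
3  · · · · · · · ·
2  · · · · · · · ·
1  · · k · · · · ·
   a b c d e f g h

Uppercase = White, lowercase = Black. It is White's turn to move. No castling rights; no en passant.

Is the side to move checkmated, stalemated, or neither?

White to move; white king on h8.
In check: no.
King squares — g7: attacked by Ne6; h7: attacked by Nf6; g8: attacked by Nf6.
Legal moves for White: none.
Not in check and no legal moves → stalemate.

stalemate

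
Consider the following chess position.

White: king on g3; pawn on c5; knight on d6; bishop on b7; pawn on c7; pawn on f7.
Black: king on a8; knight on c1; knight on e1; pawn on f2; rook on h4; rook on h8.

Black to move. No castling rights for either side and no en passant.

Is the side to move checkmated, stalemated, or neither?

Black to move; black king on a8.
In check: yes, from the white bishop on b7.
Legal moves for Black: Ka7.
Black is in check but has 1 legal move → neither.

neither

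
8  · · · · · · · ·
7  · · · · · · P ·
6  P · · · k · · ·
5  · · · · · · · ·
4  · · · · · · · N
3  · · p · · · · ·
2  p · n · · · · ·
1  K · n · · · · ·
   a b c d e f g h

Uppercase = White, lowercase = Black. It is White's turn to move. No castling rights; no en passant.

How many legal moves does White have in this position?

White to move; king on a1.
In check: yes, from the black knight on c2.
Legal moves: none.
Count: 0.

0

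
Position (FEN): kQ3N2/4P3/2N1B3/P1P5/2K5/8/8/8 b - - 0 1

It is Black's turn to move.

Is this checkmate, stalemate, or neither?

checkmate

Black to move; black king on a8.
In check: yes, from the white queen on b8.
King squares — a7: attacked by Nc6; b7: attacked by Qb8; b8: attacked by Nc6.
Legal moves for Black: none.
In check with no legal moves → checkmate.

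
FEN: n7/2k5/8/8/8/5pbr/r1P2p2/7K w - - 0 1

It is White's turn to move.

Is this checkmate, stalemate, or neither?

White to move; white king on h1.
In check: yes, from the black rook on h3.
King squares — g1: attacked by Pf2; g2: attacked by Pf3; h2: attacked by Bg3.
Legal moves for White: none.
In check with no legal moves → checkmate.

checkmate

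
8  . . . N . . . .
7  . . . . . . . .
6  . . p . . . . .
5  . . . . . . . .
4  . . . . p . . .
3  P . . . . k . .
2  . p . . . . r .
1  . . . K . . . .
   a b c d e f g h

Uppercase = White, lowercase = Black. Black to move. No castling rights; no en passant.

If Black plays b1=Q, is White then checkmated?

yes

After b1=Q: white king on d1; in check: yes, from the black queen on b1.
King squares — c1: attacked by Qb1; e1: attacked by Qb1; c2: attacked by Qb1; d2: attacked by Rg2; e2: attacked by Rg2.
White has no legal moves → checkmate.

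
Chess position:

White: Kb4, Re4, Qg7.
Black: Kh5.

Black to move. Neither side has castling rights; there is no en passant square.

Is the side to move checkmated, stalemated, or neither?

stalemate

Black to move; black king on h5.
In check: no.
King squares — g4: attacked by Re4; h4: attacked by Re4; g5: attacked by Qg7; g6: attacked by Qg7; h6: attacked by Qg7.
Legal moves for Black: none.
Not in check and no legal moves → stalemate.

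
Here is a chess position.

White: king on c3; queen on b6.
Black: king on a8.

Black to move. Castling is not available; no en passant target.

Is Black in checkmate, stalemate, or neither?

stalemate

Black to move; black king on a8.
In check: no.
King squares — a7: attacked by Qb6; b7: attacked by Qb6; b8: attacked by Qb6.
Legal moves for Black: none.
Not in check and no legal moves → stalemate.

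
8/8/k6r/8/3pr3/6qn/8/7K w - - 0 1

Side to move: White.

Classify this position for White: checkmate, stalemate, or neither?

stalemate

White to move; white king on h1.
In check: no.
King squares — g1: attacked by Qg3; g2: attacked by Qg3; h2: attacked by Qg3.
Legal moves for White: none.
Not in check and no legal moves → stalemate.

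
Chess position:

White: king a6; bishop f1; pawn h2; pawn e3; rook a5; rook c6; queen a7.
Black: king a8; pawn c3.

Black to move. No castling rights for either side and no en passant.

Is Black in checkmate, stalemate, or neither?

Black to move; black king on a8.
In check: yes, from the white queen on a7.
King squares — a7: attacked by Ka6; b7: attacked by Ka6; b8: attacked by Qa7.
Legal moves for Black: none.
In check with no legal moves → checkmate.

checkmate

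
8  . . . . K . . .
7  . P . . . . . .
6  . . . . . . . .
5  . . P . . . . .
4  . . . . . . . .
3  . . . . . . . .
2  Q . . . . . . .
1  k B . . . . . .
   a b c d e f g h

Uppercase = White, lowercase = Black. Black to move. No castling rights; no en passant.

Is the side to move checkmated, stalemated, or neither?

Black to move; black king on a1.
In check: yes, from the white queen on a2.
King squares — b1: attacked by Qa2; a2: attacked by Bb1; b2: attacked by Qa2.
Legal moves for Black: none.
In check with no legal moves → checkmate.

checkmate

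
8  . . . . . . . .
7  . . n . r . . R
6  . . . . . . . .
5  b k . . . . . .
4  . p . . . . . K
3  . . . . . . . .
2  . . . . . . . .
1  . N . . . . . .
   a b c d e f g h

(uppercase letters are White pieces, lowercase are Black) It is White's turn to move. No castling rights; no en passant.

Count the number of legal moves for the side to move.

White to move; king on h4.
In check: no.
Legal moves: Rh8, Rg7, Rf7, Rxe7, Rh6, Rh5+, Kh5, Kg5, Kg4, Kh3, Kg3, Nc3+, Na3+, Nd2.
Count: 14.

14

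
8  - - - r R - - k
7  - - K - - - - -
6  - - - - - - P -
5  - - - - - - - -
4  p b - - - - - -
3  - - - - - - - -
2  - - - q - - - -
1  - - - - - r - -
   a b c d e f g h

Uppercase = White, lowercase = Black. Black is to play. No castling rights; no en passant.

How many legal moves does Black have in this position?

4

Black to move; king on h8.
In check: yes, from the white rook on e8.
Legal moves: Kg7, Rxe8, Bf8, Rf8.
Count: 4.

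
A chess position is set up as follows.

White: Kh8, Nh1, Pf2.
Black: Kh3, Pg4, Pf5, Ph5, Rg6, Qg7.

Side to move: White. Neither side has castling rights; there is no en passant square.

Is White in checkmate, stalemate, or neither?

checkmate

White to move; white king on h8.
In check: yes, from the black queen on g7.
King squares — g7: attacked by Rg6; h7: attacked by Qg7; g8: attacked by Qg7.
Legal moves for White: none.
In check with no legal moves → checkmate.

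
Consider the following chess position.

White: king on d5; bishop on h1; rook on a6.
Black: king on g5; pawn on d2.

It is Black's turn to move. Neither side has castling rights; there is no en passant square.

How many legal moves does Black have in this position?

Black to move; king on g5.
In check: no.
Legal moves: Kh5, Kf5, Kh4, Kg4, Kf4, d1=Q+, d1=R+, d1=B, d1=N.
Count: 9.

9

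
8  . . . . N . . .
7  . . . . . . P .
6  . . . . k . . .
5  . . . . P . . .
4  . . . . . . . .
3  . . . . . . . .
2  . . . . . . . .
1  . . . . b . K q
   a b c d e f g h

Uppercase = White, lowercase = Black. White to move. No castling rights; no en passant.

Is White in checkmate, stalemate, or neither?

neither

White to move; white king on g1.
In check: yes, from the black queen on h1.
Legal moves for White: Kxh1.
White is in check but has 1 legal move → neither.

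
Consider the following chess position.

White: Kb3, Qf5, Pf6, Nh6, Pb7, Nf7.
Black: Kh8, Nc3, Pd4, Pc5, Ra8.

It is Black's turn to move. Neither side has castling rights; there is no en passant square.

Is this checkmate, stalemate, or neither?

checkmate

Black to move; black king on h8.
In check: yes, from the white knight on f7.
King squares — g7: attacked by Pf6; h7: attacked by Qf5; g8: attacked by Nh6.
Legal moves for Black: none.
In check with no legal moves → checkmate.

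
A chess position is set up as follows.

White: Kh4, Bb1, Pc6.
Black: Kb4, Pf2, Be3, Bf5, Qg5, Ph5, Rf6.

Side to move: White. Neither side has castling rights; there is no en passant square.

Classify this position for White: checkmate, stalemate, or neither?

checkmate

White to move; white king on h4.
In check: yes, from the black queen on g5.
King squares — g3: attacked by Qg5; h3: attacked by Bf5; g4: attacked by Bf5; g5: attacked by Be3; h5: attacked by Qg5.
Legal moves for White: none.
In check with no legal moves → checkmate.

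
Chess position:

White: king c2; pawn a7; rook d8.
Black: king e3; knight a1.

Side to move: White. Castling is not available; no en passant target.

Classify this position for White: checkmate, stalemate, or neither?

neither

White to move; white king on c2.
In check: yes, from the black knight on a1.
Legal moves for White: Kc3, Kb2, Kd1, Kc1, Kb1.
White is in check but has 5 legal moves → neither.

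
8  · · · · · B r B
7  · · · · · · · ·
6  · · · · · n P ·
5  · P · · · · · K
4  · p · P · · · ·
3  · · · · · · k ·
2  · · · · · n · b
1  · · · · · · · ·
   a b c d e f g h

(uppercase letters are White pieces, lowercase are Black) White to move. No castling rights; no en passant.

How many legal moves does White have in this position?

3

White to move; king on h5.
In check: yes, from the black knight on f6.
Legal moves: Kh6, Kg5, Bxf6.
Count: 3.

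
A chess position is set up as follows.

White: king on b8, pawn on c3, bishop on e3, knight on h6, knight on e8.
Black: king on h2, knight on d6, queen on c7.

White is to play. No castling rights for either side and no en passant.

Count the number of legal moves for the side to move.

3

White to move; king on b8.
In check: yes, from the black queen on c7.
Legal moves: Ka8, Kxc7, Nxc7.
Count: 3.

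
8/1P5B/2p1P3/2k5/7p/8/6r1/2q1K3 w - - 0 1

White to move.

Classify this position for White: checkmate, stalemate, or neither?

checkmate

White to move; white king on e1.
In check: yes, from the black queen on c1.
King squares — d1: attacked by Qc1; f1: attacked by Qc1; d2: attacked by Qc1; e2: attacked by Rg2; f2: attacked by Rg2.
Legal moves for White: none.
In check with no legal moves → checkmate.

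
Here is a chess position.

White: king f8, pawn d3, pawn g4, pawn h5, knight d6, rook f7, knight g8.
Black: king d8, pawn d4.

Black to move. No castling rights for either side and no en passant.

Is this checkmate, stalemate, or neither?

Black to move; black king on d8.
In check: no.
King squares — c7: attacked by Rf7; d7: attacked by Rf7; e7: attacked by Rf7; c8: attacked by Nd6; e8: attacked by Nd6.
Legal moves for Black: none.
Not in check and no legal moves → stalemate.

stalemate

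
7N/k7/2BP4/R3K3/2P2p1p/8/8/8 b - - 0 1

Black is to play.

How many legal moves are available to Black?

Black to move; king on a7.
In check: yes, from the white rook on a5.
Legal moves: Kb8, Kb6.
Count: 2.

2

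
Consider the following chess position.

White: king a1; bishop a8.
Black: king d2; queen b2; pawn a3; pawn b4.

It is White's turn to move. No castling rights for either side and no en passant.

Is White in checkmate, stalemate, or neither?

White to move; white king on a1.
In check: yes, from the black queen on b2.
King squares — b1: attacked by Qb2; a2: attacked by Qb2; b2: attacked by Pa3.
Legal moves for White: none.
In check with no legal moves → checkmate.

checkmate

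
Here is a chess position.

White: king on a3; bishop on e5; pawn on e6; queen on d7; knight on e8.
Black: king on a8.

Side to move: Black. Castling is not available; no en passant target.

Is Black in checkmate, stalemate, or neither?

Black to move; black king on a8.
In check: no.
King squares — a7: attacked by Qd7; b7: attacked by Qd7; b8: attacked by Be5.
Legal moves for Black: none.
Not in check and no legal moves → stalemate.

stalemate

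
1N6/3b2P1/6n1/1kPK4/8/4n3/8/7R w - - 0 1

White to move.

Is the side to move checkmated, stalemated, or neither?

White to move; white king on d5.
In check: yes, from the black knight on e3.
King squares — c4: attacked by Ne3; d4: available; e4: available; c5: own pawn; e5: attacked by Ng6; c6: attacked by Kb5; d6: available; e6: attacked by Bd7.
Legal moves for White: Kd6, Ke4, Kd4.
White is in check but has 3 legal moves → neither.

neither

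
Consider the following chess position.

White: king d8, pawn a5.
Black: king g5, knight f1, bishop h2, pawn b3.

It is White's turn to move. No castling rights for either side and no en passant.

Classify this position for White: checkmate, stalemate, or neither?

White to move; white king on d8.
In check: no.
Legal moves for White: Ke8, Kc8, Ke7, Kd7, a6.
White has 5 legal moves and is not in check → neither.

neither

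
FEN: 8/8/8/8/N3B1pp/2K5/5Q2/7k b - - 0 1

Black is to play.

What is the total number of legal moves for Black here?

0

Black to move; king on h1.
In check: yes, from the white bishop on e4.
Legal moves: none.
Count: 0.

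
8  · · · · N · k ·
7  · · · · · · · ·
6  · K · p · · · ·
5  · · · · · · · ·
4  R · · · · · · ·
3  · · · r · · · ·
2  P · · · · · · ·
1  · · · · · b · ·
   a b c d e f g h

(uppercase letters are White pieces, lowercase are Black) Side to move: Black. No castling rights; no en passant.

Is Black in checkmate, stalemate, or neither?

Black to move; black king on g8.
In check: no.
Legal moves for Black include: Kh8, Kf8, Kh7, Kf7, Rd5, Rd4, Rh3, Rg3, Rf3, Re3, Rc3, Rb3+, Ra3, Rd2, Rd1, Bh3, Bg2, Be2, ... (list truncated; more exist).
Black has legal moves and is not in check → neither.

neither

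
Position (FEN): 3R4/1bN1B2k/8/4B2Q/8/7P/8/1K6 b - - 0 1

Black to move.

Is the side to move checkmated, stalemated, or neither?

checkmate

Black to move; black king on h7.
In check: yes, from the white queen on h5.
King squares — g6: attacked by Qh5; h6: attacked by Qh5; g7: attacked by Be5; g8: attacked by Rd8; h8: attacked by Be5.
Legal moves for Black: none.
In check with no legal moves → checkmate.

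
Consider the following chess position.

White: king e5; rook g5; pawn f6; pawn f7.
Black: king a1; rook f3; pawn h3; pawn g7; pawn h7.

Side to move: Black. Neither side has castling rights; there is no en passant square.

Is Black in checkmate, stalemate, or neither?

Black to move; black king on a1.
In check: no.
Legal moves for Black include: Rxf6, Rf5+, Rf4, Rg3, Re3+, Rd3, Rc3, Rb3, Ra3, Rf2, Rf1, Kb2, Ka2, Kb1, gxf6+, h6, g6, h2, ... (list truncated; more exist).
Black has legal moves and is not in check → neither.

neither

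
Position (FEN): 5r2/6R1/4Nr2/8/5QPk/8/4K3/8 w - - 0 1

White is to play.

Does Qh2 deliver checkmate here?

After Qh2: black king on h4; in check: yes, from the white queen on h2.
King squares — g3: attacked by Qh2; h3: attacked by Qh2; g4: attacked by Rg7; g5: attacked by Ne6; h5: attacked by Qh2.
Black has no legal moves → checkmate.

yes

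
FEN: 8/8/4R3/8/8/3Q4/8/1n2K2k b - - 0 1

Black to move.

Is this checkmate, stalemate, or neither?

Black to move; black king on h1.
In check: no.
Legal moves for Black: Kh2, Kg2, Kg1, Nc3, Na3, Nd2.
Black has 6 legal moves and is not in check → neither.

neither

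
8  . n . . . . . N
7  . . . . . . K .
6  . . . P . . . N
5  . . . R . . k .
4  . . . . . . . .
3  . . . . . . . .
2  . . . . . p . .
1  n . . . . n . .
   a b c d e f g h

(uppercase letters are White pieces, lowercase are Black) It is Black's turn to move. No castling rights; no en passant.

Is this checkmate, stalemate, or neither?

Black to move; black king on g5.
In check: yes, from the white rook on d5.
Legal moves for Black: Kh4, Kf4.
Black is in check but has 2 legal moves → neither.

neither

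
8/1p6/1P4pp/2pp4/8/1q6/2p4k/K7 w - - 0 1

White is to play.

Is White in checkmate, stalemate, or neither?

White to move; white king on a1.
In check: no.
King squares — b1: attacked by Pc2; a2: attacked by Qb3; b2: attacked by Qb3.
Legal moves for White: none.
Not in check and no legal moves → stalemate.

stalemate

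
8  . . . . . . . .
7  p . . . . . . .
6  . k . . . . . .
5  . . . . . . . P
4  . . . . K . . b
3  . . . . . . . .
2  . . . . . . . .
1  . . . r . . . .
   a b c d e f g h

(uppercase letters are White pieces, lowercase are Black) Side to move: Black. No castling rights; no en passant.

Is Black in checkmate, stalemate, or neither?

Black to move; black king on b6.
In check: no.
Legal moves for Black include: Kc7, Kb7, Kc6, Ka6, Kc5, Kb5, Ka5, Bd8, Be7, Bf6, Bg5, Bg3, Bf2, Be1, Rd8, Rd7, Rd6, Rd5, ... (list truncated; more exist).
Black has legal moves and is not in check → neither.

neither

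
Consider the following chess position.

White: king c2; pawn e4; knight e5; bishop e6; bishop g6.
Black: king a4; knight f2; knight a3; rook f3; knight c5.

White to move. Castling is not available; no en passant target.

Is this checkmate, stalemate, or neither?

neither

White to move; white king on c2.
In check: yes, from the black knight on a3.
Legal moves for White: Kd2, Kb2, Kc1.
White is in check but has 3 legal moves → neither.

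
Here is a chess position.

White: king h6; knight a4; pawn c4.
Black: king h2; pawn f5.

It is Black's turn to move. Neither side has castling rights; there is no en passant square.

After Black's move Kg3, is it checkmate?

After Kg3: white king on h6; in check: no.
White is not in check, so this cannot be checkmate.

no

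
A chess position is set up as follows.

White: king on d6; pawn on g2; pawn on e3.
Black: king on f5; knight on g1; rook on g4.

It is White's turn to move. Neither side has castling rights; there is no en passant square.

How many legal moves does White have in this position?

White to move; king on d6.
In check: no.
Legal moves: Ke7, Kd7, Kc7, Kc6, Kd5, Kc5, e4+, g3.
Count: 8.

8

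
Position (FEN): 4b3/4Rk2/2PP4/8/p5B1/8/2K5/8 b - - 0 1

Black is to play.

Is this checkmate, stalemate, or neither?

Black to move; black king on f7.
In check: yes, from the white rook on e7.
King squares — e6: attacked by Bg4; f6: available; g6: available; e7: attacked by Pd6; g7: attacked by Re7; e8: own bishop; f8: available; g8: available.
Legal moves for Black: Kg8, Kf8, Kg6, Kf6.
Black is in check but has 4 legal moves → neither.

neither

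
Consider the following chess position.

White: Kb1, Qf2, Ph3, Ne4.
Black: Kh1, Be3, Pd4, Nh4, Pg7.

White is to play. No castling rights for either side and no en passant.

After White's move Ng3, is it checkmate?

After Ng3: black king on h1; in check: yes, from the white knight on g3.
King squares — g1: attacked by Qf2; g2: attacked by Qf2; h2: attacked by Qf2.
Black has no legal moves → checkmate.

yes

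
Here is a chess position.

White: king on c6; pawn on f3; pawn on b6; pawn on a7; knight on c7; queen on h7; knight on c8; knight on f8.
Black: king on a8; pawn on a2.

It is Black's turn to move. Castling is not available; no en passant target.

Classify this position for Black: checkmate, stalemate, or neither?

Black to move; black king on a8.
In check: yes, from the white knight on c7.
King squares — a7: attacked by Pb6; b7: attacked by Kc6; b8: attacked by Pa7.
Legal moves for Black: none.
In check with no legal moves → checkmate.

checkmate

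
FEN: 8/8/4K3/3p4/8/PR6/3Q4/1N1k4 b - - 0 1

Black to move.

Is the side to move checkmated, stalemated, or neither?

checkmate

Black to move; black king on d1.
In check: yes, from the white queen on d2.
King squares — c1: attacked by Qd2; e1: attacked by Qd2; c2: attacked by Qd2; d2: attacked by Nb1; e2: attacked by Qd2.
Legal moves for Black: none.
In check with no legal moves → checkmate.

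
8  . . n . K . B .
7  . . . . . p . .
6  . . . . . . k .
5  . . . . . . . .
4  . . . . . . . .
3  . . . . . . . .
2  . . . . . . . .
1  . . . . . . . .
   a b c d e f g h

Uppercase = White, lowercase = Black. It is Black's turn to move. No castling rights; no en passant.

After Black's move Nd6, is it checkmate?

After Nd6: white king on e8; in check: yes, from the black knight on d6.
White has 4 legal replies: Kf8, Kd8, Ke7, Kd7.
In check but a legal move exists → not checkmate.

no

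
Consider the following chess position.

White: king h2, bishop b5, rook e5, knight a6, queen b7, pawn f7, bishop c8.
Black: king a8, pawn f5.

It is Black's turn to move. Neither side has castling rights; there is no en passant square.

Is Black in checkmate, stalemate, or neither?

checkmate

Black to move; black king on a8.
In check: yes, from the white queen on b7.
King squares — a7: attacked by Qb7; b7: attacked by Bc8; b8: attacked by Na6.
Legal moves for Black: none.
In check with no legal moves → checkmate.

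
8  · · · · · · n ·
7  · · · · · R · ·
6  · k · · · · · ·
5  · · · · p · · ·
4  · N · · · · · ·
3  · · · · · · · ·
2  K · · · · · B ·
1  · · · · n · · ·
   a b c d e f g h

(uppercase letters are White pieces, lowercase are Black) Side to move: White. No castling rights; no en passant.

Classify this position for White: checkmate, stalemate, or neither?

neither

White to move; white king on a2.
In check: no.
Legal moves for White include: Rf8, Rh7, Rg7, Re7, Rd7, Rc7, Rb7+, Ra7, Rf6+, Rf5, Rf4, Rf3, Rf2, Rf1, Nc6, Na6, Nd5+, Nd3, ... (list truncated; more exist).
White has legal moves and is not in check → neither.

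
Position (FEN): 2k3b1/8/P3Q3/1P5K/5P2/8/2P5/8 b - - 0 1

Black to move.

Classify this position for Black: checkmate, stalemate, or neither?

neither

Black to move; black king on c8.
In check: yes, from the white queen on e6.
King squares — b7: attacked by Pa6; c7: available; d7: attacked by Qe6; b8: available; d8: available.
Legal moves for Black: Kd8, Kb8, Kc7, Bxe6.
Black is in check but has 4 legal moves → neither.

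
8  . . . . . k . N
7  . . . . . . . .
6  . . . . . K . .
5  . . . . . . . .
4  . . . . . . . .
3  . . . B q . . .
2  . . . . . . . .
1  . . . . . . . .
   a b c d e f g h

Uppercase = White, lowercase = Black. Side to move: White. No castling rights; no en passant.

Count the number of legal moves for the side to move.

White to move; king on f6.
In check: no.
Legal moves: Nf7, Ng6+, Kg6, Kf5, Bh7, Bg6, Ba6, Bf5, Bb5, Be4, Bc4, Be2, Bc2, Bf1, Bb1.
Count: 15.

15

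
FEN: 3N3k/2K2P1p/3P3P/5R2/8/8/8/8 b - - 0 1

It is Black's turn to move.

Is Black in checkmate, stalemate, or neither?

stalemate

Black to move; black king on h8.
In check: no.
King squares — g7: attacked by Ph6; h7: own pawn; g8: attacked by Pf7.
Legal moves for Black: none.
Not in check and no legal moves → stalemate.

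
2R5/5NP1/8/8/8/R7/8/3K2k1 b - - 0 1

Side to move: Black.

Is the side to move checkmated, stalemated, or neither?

neither

Black to move; black king on g1.
In check: no.
Legal moves for Black: Kh2, Kg2, Kf2, Kh1, Kf1.
Black has 5 legal moves and is not in check → neither.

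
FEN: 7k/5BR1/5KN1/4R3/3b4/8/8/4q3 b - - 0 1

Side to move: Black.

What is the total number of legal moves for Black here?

Black to move; king on h8.
In check: yes, from the white knight on g6.
Legal moves: none.
Count: 0.

0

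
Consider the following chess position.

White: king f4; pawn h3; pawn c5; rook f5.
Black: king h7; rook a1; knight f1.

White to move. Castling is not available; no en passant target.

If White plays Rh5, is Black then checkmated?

no

After Rh5: black king on h7; in check: yes, from the white rook on h5.
Black has 3 legal replies: Kg8, Kg7, Kg6.
In check but a legal move exists → not checkmate.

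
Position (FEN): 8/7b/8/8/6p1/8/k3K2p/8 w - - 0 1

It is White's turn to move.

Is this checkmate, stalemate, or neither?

White to move; white king on e2.
In check: no.
Legal moves for White: Ke3, Kf2, Kd2, Kf1, Ke1, Kd1.
White has 6 legal moves and is not in check → neither.

neither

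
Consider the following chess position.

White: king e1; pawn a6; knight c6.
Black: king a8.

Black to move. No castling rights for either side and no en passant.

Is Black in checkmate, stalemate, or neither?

stalemate

Black to move; black king on a8.
In check: no.
King squares — a7: attacked by Nc6; b7: attacked by Pa6; b8: attacked by Nc6.
Legal moves for Black: none.
Not in check and no legal moves → stalemate.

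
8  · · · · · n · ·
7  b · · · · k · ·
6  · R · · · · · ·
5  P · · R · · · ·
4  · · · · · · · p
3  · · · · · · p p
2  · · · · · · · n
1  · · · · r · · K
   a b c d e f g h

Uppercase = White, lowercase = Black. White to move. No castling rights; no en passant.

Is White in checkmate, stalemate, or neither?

checkmate

White to move; white king on h1.
In check: yes, from the black rook on e1.
King squares — g1: attacked by Re1; g2: attacked by Ph3; h2: attacked by Pg3.
Legal moves for White: none.
In check with no legal moves → checkmate.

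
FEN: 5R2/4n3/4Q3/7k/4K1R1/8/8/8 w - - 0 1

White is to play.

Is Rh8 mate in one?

yes

After Rh8: black king on h5; in check: yes, from the white rook on h8.
King squares — g4: attacked by Qe6; h4: attacked by Rg4; g5: attacked by Rg4; g6: attacked by Rg4; h6: attacked by Qe6.
Black has no legal moves → checkmate.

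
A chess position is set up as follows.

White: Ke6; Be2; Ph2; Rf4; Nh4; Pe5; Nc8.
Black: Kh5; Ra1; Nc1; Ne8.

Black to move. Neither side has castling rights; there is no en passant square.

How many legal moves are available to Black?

Black to move; king on h5.
In check: yes, from the white bishop on e2.
Legal moves: Kh6, Kg5, Nxe2.
Count: 3.

3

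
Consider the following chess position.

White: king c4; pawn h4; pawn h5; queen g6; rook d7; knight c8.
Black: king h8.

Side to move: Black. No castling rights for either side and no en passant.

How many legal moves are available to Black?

Black to move; king on h8.
In check: no.
Legal moves: none.
Count: 0.

0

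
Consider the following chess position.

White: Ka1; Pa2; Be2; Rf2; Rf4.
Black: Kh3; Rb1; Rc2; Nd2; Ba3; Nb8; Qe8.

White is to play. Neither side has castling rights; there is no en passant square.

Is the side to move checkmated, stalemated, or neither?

White to move; white king on a1.
In check: yes, from the black rook on b1.
King squares — b1: attacked by Nd2; a2: own pawn; b2: attacked by Rb1.
Legal moves for White: none.
In check with no legal moves → checkmate.

checkmate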